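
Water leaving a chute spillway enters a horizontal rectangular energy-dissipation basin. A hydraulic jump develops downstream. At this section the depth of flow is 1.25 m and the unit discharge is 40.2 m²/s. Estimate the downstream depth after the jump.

y₂ = 15.6 m

V₁ = q/y₁ = 40.2/1.25 = 32.2 m/s. Fr₁ = V₁/√(g·y₁) = 32.2/√(9.81×1.25) = 9.18.
Sequent-depth ratio: y₂/y₁ = ½[√(1 + 8Fr₁²) − 1] = ½[√675.8 − 1] = 12.5.
y₂ = 12.5 × 1.25 = 15.6 m.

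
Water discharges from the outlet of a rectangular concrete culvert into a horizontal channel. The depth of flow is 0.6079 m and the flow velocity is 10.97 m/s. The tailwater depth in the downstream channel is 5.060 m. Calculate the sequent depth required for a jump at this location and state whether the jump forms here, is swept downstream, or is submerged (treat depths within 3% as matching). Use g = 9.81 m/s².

Fr₁ = V₁/√(g·y₁) = 10.97/√(9.81×0.6079) = 4.492.
From the momentum equation for a rectangular channel, y₂/y₁ = ½[√(1 + 8Fr₁²) − 1] = ½[√162.44 − 1] = 5.873.
y₂ = 5.873 × 0.6079 = 3.570 m.
Tailwater y_tw = 5.060 m: y_tw > y₂, so the jump is submerged.

y₂ = 3.570 m; the jump is submerged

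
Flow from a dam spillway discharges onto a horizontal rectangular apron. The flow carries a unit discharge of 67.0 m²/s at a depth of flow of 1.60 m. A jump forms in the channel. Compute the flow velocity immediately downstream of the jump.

V₂ = 2.90 m/s

V₁ = q/y₁ = 67.0/1.60 = 41.9 m/s. Fr₁ = V₁/√(g·y₁) = 41.9/√(9.81×1.60) = 10.6.
By Bélanger, y₂/y₁ = ½[√(1 + 8Fr₁²) − 1] = ½[√894.7 − 1] = 14.5.
y₂ = 14.5 × 1.60 = 23.1 m.
V₂ = q/y₂ = 67.0/23.1 = 2.90 m/s.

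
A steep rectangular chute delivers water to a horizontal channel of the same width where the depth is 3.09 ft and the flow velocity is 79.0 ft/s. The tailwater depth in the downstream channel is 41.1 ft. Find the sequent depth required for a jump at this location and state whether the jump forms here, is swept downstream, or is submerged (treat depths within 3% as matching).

Fr₁ = V₁/√(g·y₁) = 79.0/√(32.2×3.09) = 7.92.
Sequent-depth ratio: y₂/y₁ = ½[√(1 + 8Fr₁²) − 1] = ½[√502.8 − 1] = 10.7.
y₂ = 10.7 × 3.09 = 33.1 ft.
Tailwater y_tw = 41.1 ft: y_tw > y₂, so the jump is submerged.

y₂ = 33.1 ft; the jump is submerged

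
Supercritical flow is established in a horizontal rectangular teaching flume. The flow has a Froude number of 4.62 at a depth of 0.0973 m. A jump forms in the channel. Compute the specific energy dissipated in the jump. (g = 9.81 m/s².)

ΔE = 0.518 m

Fr₁ = 4.62 (given).
Conjugate-depth relation: y₂/y₁ = ½[√(1 + 8Fr₁²) − 1] = ½[√171.8 − 1] = 6.05.
y₂ = 6.05 × 0.0973 = 0.589 m.
V₁ = Fr₁·√(g·y₁) = 4.62×√(9.81×0.0973) = 4.51 m/s; q = V₁·y₁ = 0.439 m²/s. V₂ = q/y₂ = 0.439/0.589 = 0.746 m/s. E₁ = y₁ + V₁²/2g = 1.14 m; E₂ = y₂ + V₂²/2g = 0.617 m. ΔE = E₁ − E₂ = 0.518 m.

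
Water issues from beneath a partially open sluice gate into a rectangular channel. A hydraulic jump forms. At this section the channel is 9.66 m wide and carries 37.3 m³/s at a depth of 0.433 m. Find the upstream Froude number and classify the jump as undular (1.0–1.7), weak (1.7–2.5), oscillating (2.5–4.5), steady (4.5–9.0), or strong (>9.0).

q = Q/b = 37.3/9.66 = 3.86 m²/s; V₁ = q/y₁ = 8.92 m/s. Fr₁ = V₁/√(g·y₁) = 4.33.
Fr₁ = 4.33 lies in the oscillating range.

Fr₁ = 4.33; oscillating jump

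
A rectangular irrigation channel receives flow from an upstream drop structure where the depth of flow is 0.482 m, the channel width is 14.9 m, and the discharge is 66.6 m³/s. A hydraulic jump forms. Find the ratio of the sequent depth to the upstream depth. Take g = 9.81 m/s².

y₂/y₁ = 5.55

q = Q/b = 66.6/14.9 = 4.47 m²/s; V₁ = q/y₁ = 9.27 m/s. Fr₁ = V₁/√(g·y₁) = 4.26.
Sequent-depth ratio: y₂/y₁ = ½[√(1 + 8Fr₁²) − 1] = ½[√146.5 − 1] = 5.55.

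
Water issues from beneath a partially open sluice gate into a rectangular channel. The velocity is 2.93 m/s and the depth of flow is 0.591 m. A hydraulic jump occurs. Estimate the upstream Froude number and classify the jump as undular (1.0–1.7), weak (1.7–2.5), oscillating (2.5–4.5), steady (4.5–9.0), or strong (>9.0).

Fr₁ = V₁/√(g·y₁) = 2.93/√(9.81×0.591) = 1.22.
Fr₁ = 1.22 lies in the undular range.

Fr₁ = 1.22; undular jump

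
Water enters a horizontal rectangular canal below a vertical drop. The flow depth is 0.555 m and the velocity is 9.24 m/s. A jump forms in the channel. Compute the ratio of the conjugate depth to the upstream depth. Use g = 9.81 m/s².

Fr₁ = V₁/√(g·y₁) = 9.24/√(9.81×0.555) = 3.96.
Bélanger equation: y₂/y₁ = ½[√(1 + 8Fr₁²) − 1] = ½[√126.5 − 1] = 5.12.

y₂/y₁ = 5.12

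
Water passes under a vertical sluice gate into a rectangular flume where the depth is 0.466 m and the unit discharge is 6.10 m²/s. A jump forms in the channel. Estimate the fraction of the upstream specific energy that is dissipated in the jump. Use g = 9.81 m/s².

ΔE/E₁ = 0.572 (57.2%)

V₁ = q/y₁ = 6.10/0.466 = 13.1 m/s. Fr₁ = V₁/√(g·y₁) = 13.1/√(9.81×0.466) = 6.12.
Sequent-depth ratio: y₂/y₁ = ½[√(1 + 8Fr₁²) − 1] = ½[√300.9 − 1] = 8.17.
y₂ = 8.17 × 0.466 = 3.81 m.
E₁ = y₁ + V₁²/2g = 9.20 m. ΔE = (y₂ − y₁)³/(4y₁y₂) = 5.26 m. ΔE/E₁ = 5.26/9.20 = 0.572.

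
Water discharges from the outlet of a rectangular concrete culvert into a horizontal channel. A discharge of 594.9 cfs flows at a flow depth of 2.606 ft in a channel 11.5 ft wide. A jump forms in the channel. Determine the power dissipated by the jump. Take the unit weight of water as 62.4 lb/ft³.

P = 69.80 hp

q = Q/b = 594.9/11.5 = 51.73 ft²/s; V₁ = q/y₁ = 19.85 ft/s. Fr₁ = V₁/√(g·y₁) = 2.167.
From the momentum equation for a rectangular channel, y₂/y₁ = ½[√(1 + 8Fr₁²) − 1] = ½[√38.567 − 1] = 2.605.
y₂ = 2.605 × 2.606 = 6.789 ft.
V₂ = q/y₂ = 51.73/6.789 = 7.620 ft/s. E₁ = y₁ + V₁²/2g = 8.725 ft; E₂ = y₂ + V₂²/2g = 7.690 ft. ΔE = E₁ − E₂ = 1.034 ft.
P = γ·Q·ΔE/550 = 62.4 × 594.9 × 1.034 / 550 = 69.80 hp.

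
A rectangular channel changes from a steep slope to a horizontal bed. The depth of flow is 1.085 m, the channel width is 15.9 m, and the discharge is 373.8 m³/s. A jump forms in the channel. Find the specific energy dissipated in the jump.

q = Q/b = 373.8/15.9 = 23.51 m²/s; V₁ = q/y₁ = 21.67 m/s. Fr₁ = V₁/√(g·y₁) = 6.641.
Bélanger equation: y₂/y₁ = ½[√(1 + 8Fr₁²) − 1] = ½[√353.87 − 1] = 8.906.
y₂ = 8.906 × 1.085 = 9.663 m.
Head loss: ΔE = (y₂ − y₁)³/(4y₁y₂) = (9.663 − 1.085)³/(4×1.085×9.663) = 631.1/41.94 = 15.05 m.

ΔE = 15.05 m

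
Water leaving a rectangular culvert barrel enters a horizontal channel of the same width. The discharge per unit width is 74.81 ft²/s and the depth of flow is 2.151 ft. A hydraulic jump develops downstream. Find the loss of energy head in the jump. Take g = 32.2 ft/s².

ΔE = 8.614 ft

V₁ = q/y₁ = 74.81/2.151 = 34.78 ft/s. Fr₁ = V₁/√(g·y₁) = 34.78/√(32.2×2.151) = 4.179.
Bélanger equation: y₂/y₁ = ½[√(1 + 8Fr₁²) − 1] = ½[√140.71 − 1] = 5.431.
y₂ = 5.431 × 2.151 = 11.68 ft.
V₂ = q/y₂ = 74.81/11.68 = 6.404 ft/s. E₁ = y₁ + V₁²/2g = 20.93 ft; E₂ = y₂ + V₂²/2g = 12.32 ft. ΔE = E₁ − E₂ = 8.614 ft.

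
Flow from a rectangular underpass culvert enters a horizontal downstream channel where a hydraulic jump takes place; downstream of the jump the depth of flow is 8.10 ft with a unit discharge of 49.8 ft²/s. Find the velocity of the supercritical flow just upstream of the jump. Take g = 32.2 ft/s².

V₂ = q/y₂ = 49.8/8.10 = 6.15 ft/s; Fr₂ = V₂/√(g·y₂) = 0.381.
Since the conjugate-depth ratio holds either way, y₁/y₂ = ½[√(1 + 8Fr₂²) − 1] = ½[√2.159 − 1] = 0.235.
y₁ = 0.235 × 8.10 = 1.90 ft.
V₁ = q/y₁ = 49.8/1.90 = 26.2 ft/s.

V₁ = 26.2 ft/s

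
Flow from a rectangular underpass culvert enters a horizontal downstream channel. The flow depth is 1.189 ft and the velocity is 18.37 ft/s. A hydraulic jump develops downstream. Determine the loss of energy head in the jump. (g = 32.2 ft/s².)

Fr₁ = V₁/√(g·y₁) = 18.37/√(32.2×1.189) = 2.969.
Bélanger equation: y₂/y₁ = ½[√(1 + 8Fr₁²) − 1] = ½[√71.513 − 1] = 3.728.
y₂ = 3.728 × 1.189 = 4.433 ft.
Head loss: ΔE = (y₂ − y₁)³/(4y₁y₂) = (4.433 − 1.189)³/(4×1.189×4.433) = 34.14/21.08 = 1.619 ft.

ΔE = 1.619 ft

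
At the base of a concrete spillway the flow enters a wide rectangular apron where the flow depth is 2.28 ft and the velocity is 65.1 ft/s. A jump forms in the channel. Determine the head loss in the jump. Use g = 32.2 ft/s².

Fr₁ = V₁/√(g·y₁) = 65.1/√(32.2×2.28) = 7.60.
Sequent-depth ratio: y₂/y₁ = ½[√(1 + 8Fr₁²) − 1] = ½[√462.8 − 1] = 10.3.
y₂ = 10.3 × 2.28 = 23.4 ft.
q = V₁·y₁ = 65.1 × 2.28 = 148 ft²/s. V₂ = q/y₂ = 148/23.4 = 6.35 ft/s. E₁ = y₁ + V₁²/2g = 68.1 ft; E₂ = y₂ + V₂²/2g = 24.0 ft. ΔE = E₁ − E₂ = 44.1 ft.

ΔE = 44.1 ft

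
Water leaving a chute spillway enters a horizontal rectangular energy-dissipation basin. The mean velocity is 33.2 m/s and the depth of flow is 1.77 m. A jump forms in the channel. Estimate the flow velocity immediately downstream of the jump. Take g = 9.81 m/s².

V₂ = 3.08 m/s

Fr₁ = V₁/√(g·y₁) = 33.2/√(9.81×1.77) = 7.97.
Conjugate-depth relation: y₂/y₁ = ½[√(1 + 8Fr₁²) − 1] = ½[√508.8 − 1] = 10.8.
y₂ = 10.8 × 1.77 = 19.1 m.
q = V₁·y₁ = 33.2 × 1.77 = 58.8 m²/s.
V₂ = q/y₂ = 58.8/19.1 = 3.08 m/s.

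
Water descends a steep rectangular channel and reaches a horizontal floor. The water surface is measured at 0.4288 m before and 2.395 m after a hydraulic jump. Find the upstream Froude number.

For a rectangular channel the momentum equation gives q² = ½·g·y₁·y₂·(y₁ + y₂) = ½×9.81×0.4288×2.395×2.824 = 14.22.
q = √14.22 = 3.772 m²/s.
V₁ = q/y₁ = 8.796 m/s; Fr₁ = V₁/√(g·y₁) = 4.288.

Fr₁ = 4.288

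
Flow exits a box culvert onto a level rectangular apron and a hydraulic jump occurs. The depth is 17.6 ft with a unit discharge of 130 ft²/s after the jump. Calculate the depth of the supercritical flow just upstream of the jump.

y₁ = 2.91 ft

V₂ = q/y₂ = 130/17.6 = 7.39 ft/s; Fr₂ = V₂/√(g·y₂) = 0.310.
From the momentum equation (using Fr₂), y₁/y₂ = ½[√(1 + 8Fr₂²) − 1] = ½[√1.770 − 1] = 0.165.
y₁ = 0.165 × 17.6 = 2.91 ft.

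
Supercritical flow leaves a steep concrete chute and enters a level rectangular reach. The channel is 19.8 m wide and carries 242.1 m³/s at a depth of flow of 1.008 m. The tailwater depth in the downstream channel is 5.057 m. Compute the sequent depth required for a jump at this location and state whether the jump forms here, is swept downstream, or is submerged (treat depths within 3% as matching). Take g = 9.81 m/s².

y₂ = 5.018 m; the jump forms here

q = Q/b = 242.1/19.8 = 12.23 m²/s; V₁ = q/y₁ = 12.13 m/s. Fr₁ = V₁/√(g·y₁) = 3.857.
Sequent-depth ratio: y₂/y₁ = ½[√(1 + 8Fr₁²) − 1] = ½[√120.04 − 1] = 4.978.
y₂ = 4.978 × 1.008 = 5.018 m.
Tailwater y_tw = 5.057 m: y_tw ≈ y₂, so the jump forms here.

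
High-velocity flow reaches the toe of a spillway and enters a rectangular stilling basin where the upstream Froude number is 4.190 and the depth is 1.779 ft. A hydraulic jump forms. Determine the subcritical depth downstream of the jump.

y₂ = 9.690 ft

Fr₁ = 4.190 (given).
Conjugate-depth relation: y₂/y₁ = ½[√(1 + 8Fr₁²) − 1] = ½[√141.45 − 1] = 5.447.
y₂ = 5.447 × 1.779 = 9.690 ft.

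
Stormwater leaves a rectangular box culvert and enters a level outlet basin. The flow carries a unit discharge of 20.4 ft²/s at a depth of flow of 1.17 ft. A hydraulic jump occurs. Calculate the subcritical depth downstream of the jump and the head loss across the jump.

V₁ = q/y₁ = 20.4/1.17 = 17.4 ft/s. Fr₁ = V₁/√(g·y₁) = 17.4/√(32.2×1.17) = 2.84.
Conjugate-depth relation: y₂/y₁ = ½[√(1 + 8Fr₁²) − 1] = ½[√65.56 − 1] = 3.55.
y₂ = 3.55 × 1.17 = 4.15 ft.
Head loss: ΔE = (y₂ − y₁)³/(4y₁y₂) = (4.15 − 1.17)³/(4×1.17×4.15) = 26.5/19.4 = 1.36 ft.

y₂ = 4.15 ft; ΔE = 1.36 ft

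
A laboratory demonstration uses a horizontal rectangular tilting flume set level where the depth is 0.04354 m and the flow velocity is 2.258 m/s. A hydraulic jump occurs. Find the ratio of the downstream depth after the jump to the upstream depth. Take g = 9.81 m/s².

y₂/y₁ = 4.412

Fr₁ = V₁/√(g·y₁) = 2.258/√(9.81×0.04354) = 3.455.
By Bélanger, y₂/y₁ = ½[√(1 + 8Fr₁²) − 1] = ½[√96.495 − 1] = 4.412.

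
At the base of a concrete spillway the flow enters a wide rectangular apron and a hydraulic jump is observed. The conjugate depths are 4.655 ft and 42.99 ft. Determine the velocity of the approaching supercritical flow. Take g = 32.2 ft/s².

For a rectangular channel the momentum equation gives q² = ½·g·y₁·y₂·(y₁ + y₂) = ½×32.2×4.655×42.99×47.65 = 153508.
q = √153508 = 391.8 ft²/s.
V₁ = q/y₁ = 391.8/4.655 = 84.17 ft/s.

V₁ = 84.17 ft/s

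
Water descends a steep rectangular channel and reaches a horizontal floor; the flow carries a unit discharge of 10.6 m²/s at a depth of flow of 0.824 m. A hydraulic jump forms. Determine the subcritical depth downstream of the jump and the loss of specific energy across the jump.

y₂ = 4.88 m; ΔE = 4.14 m

V₁ = q/y₁ = 10.6/0.824 = 12.9 m/s. Fr₁ = V₁/√(g·y₁) = 12.9/√(9.81×0.824) = 4.52.
Conjugate-depth relation: y₂/y₁ = ½[√(1 + 8Fr₁²) − 1] = ½[√164.8 − 1] = 5.92.
y₂ = 5.92 × 0.824 = 4.88 m.
V₂ = q/y₂ = 10.6/4.88 = 2.17 m/s. E₁ = y₁ + V₁²/2g = 9.26 m; E₂ = y₂ + V₂²/2g = 5.12 m. ΔE = E₁ − E₂ = 4.14 m.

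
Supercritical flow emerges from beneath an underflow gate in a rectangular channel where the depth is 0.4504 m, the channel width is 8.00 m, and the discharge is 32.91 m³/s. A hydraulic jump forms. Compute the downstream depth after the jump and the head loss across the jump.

y₂ = 2.552 m; ΔE = 2.018 m

q = Q/b = 32.91/8.00 = 4.114 m²/s; V₁ = q/y₁ = 9.134 m/s. Fr₁ = V₁/√(g·y₁) = 4.345.
Conjugate-depth relation: y₂/y₁ = ½[√(1 + 8Fr₁²) − 1] = ½[√152.04 − 1] = 5.665.
y₂ = 5.665 × 0.4504 = 2.552 m.
Head loss: ΔE = (y₂ − y₁)³/(4y₁y₂) = (2.552 − 0.4504)³/(4×0.4504×2.552) = 9.278/4.597 = 2.018 m.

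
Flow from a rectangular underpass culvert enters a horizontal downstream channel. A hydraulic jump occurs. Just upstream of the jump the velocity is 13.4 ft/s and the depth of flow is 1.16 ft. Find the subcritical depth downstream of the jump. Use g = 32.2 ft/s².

Fr₁ = V₁/√(g·y₁) = 13.4/√(32.2×1.16) = 2.19.
Conjugate-depth relation: y₂/y₁ = ½[√(1 + 8Fr₁²) − 1] = ½[√39.46 − 1] = 2.64.
y₂ = 2.64 × 1.16 = 3.06 ft.

y₂ = 3.06 ft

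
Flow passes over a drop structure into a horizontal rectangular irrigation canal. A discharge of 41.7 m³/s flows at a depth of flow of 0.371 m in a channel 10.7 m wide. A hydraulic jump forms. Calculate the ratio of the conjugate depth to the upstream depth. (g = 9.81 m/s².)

q = Q/b = 41.7/10.7 = 3.90 m²/s; V₁ = q/y₁ = 10.5 m/s. Fr₁ = V₁/√(g·y₁) = 5.51.
Conjugate-depth relation: y₂/y₁ = ½[√(1 + 8Fr₁²) − 1] = ½[√243.6 − 1] = 7.30.

y₂/y₁ = 7.30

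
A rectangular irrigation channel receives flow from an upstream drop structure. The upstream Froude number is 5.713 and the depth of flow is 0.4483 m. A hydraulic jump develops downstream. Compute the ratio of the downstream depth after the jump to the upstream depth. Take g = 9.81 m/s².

y₂/y₁ = 7.595

Fr₁ = 5.713 (given).
By Bélanger, y₂/y₁ = ½[√(1 + 8Fr₁²) − 1] = ½[√262.11 − 1] = 7.595.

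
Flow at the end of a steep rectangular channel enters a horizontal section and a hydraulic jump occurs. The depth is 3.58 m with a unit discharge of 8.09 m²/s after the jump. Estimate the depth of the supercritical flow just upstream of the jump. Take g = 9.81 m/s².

V₂ = q/y₂ = 8.09/3.58 = 2.26 m/s; Fr₂ = V₂/√(g·y₂) = 0.381.
The Bélanger relation is symmetric: y₁/y₂ = ½[√(1 + 8Fr₂²) − 1] = ½[√2.163 − 1] = 0.235.
y₁ = 0.235 × 3.58 = 0.843 m.

y₁ = 0.843 m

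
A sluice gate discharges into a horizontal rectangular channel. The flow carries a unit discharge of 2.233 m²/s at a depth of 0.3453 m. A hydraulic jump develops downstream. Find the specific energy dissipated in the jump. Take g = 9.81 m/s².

ΔE = 0.8194 m

V₁ = q/y₁ = 2.233/0.3453 = 6.467 m/s. Fr₁ = V₁/√(g·y₁) = 6.467/√(9.81×0.3453) = 3.514.
Bélanger equation: y₂/y₁ = ½[√(1 + 8Fr₁²) − 1] = ½[√99.766 − 1] = 4.494.
y₂ = 4.494 × 0.3453 = 1.552 m.
Head loss: ΔE = (y₂ − y₁)³/(4y₁y₂) = (1.552 − 0.3453)³/(4×0.3453×1.552) = 1.756/2.143 = 0.8194 m.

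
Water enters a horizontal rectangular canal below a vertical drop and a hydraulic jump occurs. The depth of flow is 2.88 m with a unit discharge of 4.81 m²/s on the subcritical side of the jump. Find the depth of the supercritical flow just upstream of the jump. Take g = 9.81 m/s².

V₂ = q/y₂ = 4.81/2.88 = 1.67 m/s; Fr₂ = V₂/√(g·y₂) = 0.314.
The Bélanger relation is symmetric: y₁/y₂ = ½[√(1 + 8Fr₂²) − 1] = ½[√1.790 − 1] = 0.169.
y₁ = 0.169 × 2.88 = 0.486 m.

y₁ = 0.486 m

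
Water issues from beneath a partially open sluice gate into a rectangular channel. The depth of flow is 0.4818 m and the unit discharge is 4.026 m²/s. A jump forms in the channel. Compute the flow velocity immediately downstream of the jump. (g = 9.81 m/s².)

V₁ = q/y₁ = 4.026/0.4818 = 8.356 m/s. Fr₁ = V₁/√(g·y₁) = 8.356/√(9.81×0.4818) = 3.844.
Bélanger equation: y₂/y₁ = ½[√(1 + 8Fr₁²) − 1] = ½[√119.19 − 1] = 4.959.
y₂ = 4.959 × 0.4818 = 2.389 m.
V₂ = q/y₂ = 4.026/2.389 = 1.685 m/s.

V₂ = 1.685 m/s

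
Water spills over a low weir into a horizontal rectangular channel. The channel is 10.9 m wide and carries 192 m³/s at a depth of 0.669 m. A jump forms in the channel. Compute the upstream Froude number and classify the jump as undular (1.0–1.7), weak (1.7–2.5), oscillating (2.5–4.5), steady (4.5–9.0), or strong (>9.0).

q = Q/b = 192/10.9 = 17.6 m²/s; V₁ = q/y₁ = 26.3 m/s. Fr₁ = V₁/√(g·y₁) = 10.3.
Fr₁ = 10.3 lies in the strong range.

Fr₁ = 10.3; strong jump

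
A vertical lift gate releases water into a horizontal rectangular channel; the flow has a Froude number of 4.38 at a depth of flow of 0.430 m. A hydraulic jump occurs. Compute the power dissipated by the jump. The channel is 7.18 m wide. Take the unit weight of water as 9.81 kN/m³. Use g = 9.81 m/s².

P = 537 kW

Fr₁ = 4.38 (given).
Sequent-depth ratio: y₂/y₁ = ½[√(1 + 8Fr₁²) − 1] = ½[√154.5 − 1] = 5.71.
y₂ = 5.71 × 0.430 = 2.46 m.
V₁ = Fr₁·√(g·y₁) = 4.38×√(9.81×0.430) = 9.00 m/s; q = V₁·y₁ = 3.87 m²/s. V₂ = q/y₂ = 3.87/2.46 = 1.57 m/s. E₁ = y₁ + V₁²/2g = 4.55 m; E₂ = y₂ + V₂²/2g = 2.58 m. ΔE = E₁ − E₂ = 1.97 m.
Q = q·b = 3.87 × 7.18 = 27.8 m³/s. P = γ·Q·ΔE = 9.81 × 27.8 × 1.97 = 537 kW.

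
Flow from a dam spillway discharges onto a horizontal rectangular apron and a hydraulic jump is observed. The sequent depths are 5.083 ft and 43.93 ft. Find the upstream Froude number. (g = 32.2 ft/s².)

For a rectangular channel the momentum equation gives q² = ½·g·y₁·y₂·(y₁ + y₂) = ½×32.2×5.083×43.93×49.01 = 176205.
q = √176205 = 419.8 ft²/s.
V₁ = q/y₁ = 82.58 ft/s; Fr₁ = V₁/√(g·y₁) = 6.455.

Fr₁ = 6.455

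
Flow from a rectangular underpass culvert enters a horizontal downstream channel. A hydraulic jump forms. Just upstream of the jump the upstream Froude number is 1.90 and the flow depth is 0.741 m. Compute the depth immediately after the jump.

y₂ = 1.65 m

Fr₁ = 1.90 (given).
Conjugate-depth relation: y₂/y₁ = ½[√(1 + 8Fr₁²) − 1] = ½[√29.88 − 1] = 2.23.
y₂ = 2.23 × 0.741 = 1.65 m.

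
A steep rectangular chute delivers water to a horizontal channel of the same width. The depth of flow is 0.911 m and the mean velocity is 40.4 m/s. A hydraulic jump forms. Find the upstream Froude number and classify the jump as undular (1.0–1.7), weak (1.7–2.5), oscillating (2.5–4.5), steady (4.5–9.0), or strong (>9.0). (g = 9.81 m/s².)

Fr₁ = V₁/√(g·y₁) = 40.4/√(9.81×0.911) = 13.5.
Fr₁ = 13.5 lies in the strong range.

Fr₁ = 13.5; strong jump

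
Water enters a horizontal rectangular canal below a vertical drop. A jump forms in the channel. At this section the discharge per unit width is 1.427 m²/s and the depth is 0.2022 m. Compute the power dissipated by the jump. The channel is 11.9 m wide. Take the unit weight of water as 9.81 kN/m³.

V₁ = q/y₁ = 1.427/0.2022 = 7.057 m/s. Fr₁ = V₁/√(g·y₁) = 7.057/√(9.81×0.2022) = 5.011.
From the momentum equation for a rectangular channel, y₂/y₁ = ½[√(1 + 8Fr₁²) − 1] = ½[√201.87 − 1] = 6.604.
y₂ = 6.604 × 0.2022 = 1.335 m.
Head loss: ΔE = (y₂ − y₁)³/(4y₁y₂) = (1.335 − 0.2022)³/(4×0.2022×1.335) = 1.455/1.080 = 1.347 m.
Q = q·b = 1.427 × 11.9 = 16.98 m³/s. P = γ·Q·ΔE = 9.81 × 16.98 × 1.347 = 224.4 kW.

P = 224.4 kW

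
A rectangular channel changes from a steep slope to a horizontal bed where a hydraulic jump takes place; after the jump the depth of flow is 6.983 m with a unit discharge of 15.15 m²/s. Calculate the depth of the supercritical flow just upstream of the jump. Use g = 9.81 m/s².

y₁ = 0.8550 m

V₂ = q/y₂ = 15.15/6.983 = 2.170 m/s; Fr₂ = V₂/√(g·y₂) = 0.2621.
The Bélanger relation is symmetric: y₁/y₂ = ½[√(1 + 8Fr₂²) − 1] = ½[√1.5497 − 1] = 0.1224.
y₁ = 0.1224 × 6.983 = 0.8550 m.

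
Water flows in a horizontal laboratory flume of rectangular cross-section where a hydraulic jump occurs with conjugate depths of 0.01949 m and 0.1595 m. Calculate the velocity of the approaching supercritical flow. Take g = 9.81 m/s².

For a rectangular channel the momentum equation gives q² = ½·g·y₁·y₂·(y₁ + y₂) = ½×9.81×0.01949×0.1595×0.1790 = 0.002729.
q = √0.002729 = 0.05224 m²/s.
V₁ = q/y₁ = 0.05224/0.01949 = 2.680 m/s.

V₁ = 2.680 m/s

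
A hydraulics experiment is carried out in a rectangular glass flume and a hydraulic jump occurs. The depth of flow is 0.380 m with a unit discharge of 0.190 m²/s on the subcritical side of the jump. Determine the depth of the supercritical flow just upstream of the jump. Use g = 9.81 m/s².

V₂ = q/y₂ = 0.190/0.380 = 0.500 m/s; Fr₂ = V₂/√(g·y₂) = 0.259.
Since the conjugate-depth ratio holds either way, y₁/y₂ = ½[√(1 + 8Fr₂²) − 1] = ½[√1.537 − 1] = 0.120.
y₁ = 0.120 × 0.380 = 0.0455 m.

y₁ = 0.0455 m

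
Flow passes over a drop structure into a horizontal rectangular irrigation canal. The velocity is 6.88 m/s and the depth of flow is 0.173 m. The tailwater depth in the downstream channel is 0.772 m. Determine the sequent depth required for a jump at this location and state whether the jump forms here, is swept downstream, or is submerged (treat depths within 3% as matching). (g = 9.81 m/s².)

Fr₁ = V₁/√(g·y₁) = 6.88/√(9.81×0.173) = 5.28.
Conjugate-depth relation: y₂/y₁ = ½[√(1 + 8Fr₁²) − 1] = ½[√224.1 − 1] = 6.99.
y₂ = 6.99 × 0.173 = 1.21 m.
Tailwater y_tw = 0.772 m: y_tw < y₂, so the jump is swept downstream.

y₂ = 1.21 m; the jump is swept downstream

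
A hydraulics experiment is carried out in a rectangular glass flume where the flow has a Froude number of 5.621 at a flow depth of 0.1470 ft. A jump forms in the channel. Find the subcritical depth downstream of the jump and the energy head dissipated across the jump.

Fr₁ = 5.621 (given).
Bélanger equation: y₂/y₁ = ½[√(1 + 8Fr₁²) − 1] = ½[√253.77 − 1] = 7.465.
y₂ = 7.465 × 0.1470 = 1.097 ft.
V₁ = Fr₁·√(g·y₁) = 5.621×√(32.2×0.1470) = 12.23 ft/s; q = V₁·y₁ = 1.798 ft²/s. V₂ = q/y₂ = 1.798/1.097 = 1.638 ft/s. E₁ = y₁ + V₁²/2g = 2.469 ft; E₂ = y₂ + V₂²/2g = 1.139 ft. ΔE = E₁ − E₂ = 1.330 ft.

y₂ = 1.097 ft; ΔE = 1.330 ft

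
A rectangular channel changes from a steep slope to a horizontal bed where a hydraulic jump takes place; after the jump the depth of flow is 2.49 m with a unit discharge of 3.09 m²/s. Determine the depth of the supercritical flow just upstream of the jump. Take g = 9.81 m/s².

V₂ = q/y₂ = 3.09/2.49 = 1.24 m/s; Fr₂ = V₂/√(g·y₂) = 0.251.
Since the conjugate-depth ratio holds either way, y₁/y₂ = ½[√(1 + 8Fr₂²) − 1] = ½[√1.504 − 1] = 0.113.
y₁ = 0.113 × 2.49 = 0.282 m.

y₁ = 0.282 m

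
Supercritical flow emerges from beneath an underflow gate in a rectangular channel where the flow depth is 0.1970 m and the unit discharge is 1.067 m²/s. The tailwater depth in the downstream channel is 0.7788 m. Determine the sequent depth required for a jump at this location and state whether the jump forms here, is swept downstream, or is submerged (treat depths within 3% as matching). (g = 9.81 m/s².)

y₂ = 0.9914 m; the jump is swept downstream

V₁ = q/y₁ = 1.067/0.1970 = 5.416 m/s. Fr₁ = V₁/√(g·y₁) = 5.416/√(9.81×0.1970) = 3.896.
Conjugate-depth relation: y₂/y₁ = ½[√(1 + 8Fr₁²) − 1] = ½[√122.44 − 1] = 5.033.
y₂ = 5.033 × 0.1970 = 0.9914 m.
Tailwater y_tw = 0.7788 m: y_tw < y₂, so the jump is swept downstream.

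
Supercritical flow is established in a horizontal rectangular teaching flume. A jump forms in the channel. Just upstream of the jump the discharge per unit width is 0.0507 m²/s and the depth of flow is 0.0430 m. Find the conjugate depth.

V₁ = q/y₁ = 0.0507/0.0430 = 1.18 m/s. Fr₁ = V₁/√(g·y₁) = 1.18/√(9.81×0.0430) = 1.82.
From the momentum equation for a rectangular channel, y₂/y₁ = ½[√(1 + 8Fr₁²) − 1] = ½[√27.37 − 1] = 2.12.
y₂ = 2.12 × 0.0430 = 0.0910 m.

y₂ = 0.0910 m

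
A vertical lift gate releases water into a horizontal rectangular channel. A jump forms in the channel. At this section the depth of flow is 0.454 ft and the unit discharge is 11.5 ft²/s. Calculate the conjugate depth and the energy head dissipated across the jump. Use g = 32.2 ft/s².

y₂ = 4.03 ft; ΔE = 6.26 ft

V₁ = q/y₁ = 11.5/0.454 = 25.3 ft/s. Fr₁ = V₁/√(g·y₁) = 25.3/√(32.2×0.454) = 6.63.
From the momentum equation for a rectangular channel, y₂/y₁ = ½[√(1 + 8Fr₁²) − 1] = ½[√352.1 − 1] = 8.88.
y₂ = 8.88 × 0.454 = 4.03 ft.
V₂ = q/y₂ = 11.5/4.03 = 2.85 ft/s. E₁ = y₁ + V₁²/2g = 10.4 ft; E₂ = y₂ + V₂²/2g = 4.16 ft. ΔE = E₁ − E₂ = 6.26 ft.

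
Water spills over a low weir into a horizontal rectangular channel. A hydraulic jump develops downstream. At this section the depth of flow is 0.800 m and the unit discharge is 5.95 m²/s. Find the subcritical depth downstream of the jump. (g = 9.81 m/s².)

V₁ = q/y₁ = 5.95/0.800 = 7.44 m/s. Fr₁ = V₁/√(g·y₁) = 7.44/√(9.81×0.800) = 2.65.
From the momentum equation for a rectangular channel, y₂/y₁ = ½[√(1 + 8Fr₁²) − 1] = ½[√57.39 − 1] = 3.29.
y₂ = 3.29 × 0.800 = 2.63 m.

y₂ = 2.63 m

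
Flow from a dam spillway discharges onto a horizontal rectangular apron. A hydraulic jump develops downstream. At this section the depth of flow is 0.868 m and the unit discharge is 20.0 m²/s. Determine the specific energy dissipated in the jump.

V₁ = q/y₁ = 20.0/0.868 = 23.0 m/s. Fr₁ = V₁/√(g·y₁) = 23.0/√(9.81×0.868) = 7.90.
By Bélanger, y₂/y₁ = ½[√(1 + 8Fr₁²) − 1] = ½[√499.8 − 1] = 10.7.
y₂ = 10.7 × 0.868 = 9.27 m.
Head loss: ΔE = (y₂ − y₁)³/(4y₁y₂) = (9.27 − 0.868)³/(4×0.868×9.27) = 593/32.2 = 18.4 m.

ΔE = 18.4 m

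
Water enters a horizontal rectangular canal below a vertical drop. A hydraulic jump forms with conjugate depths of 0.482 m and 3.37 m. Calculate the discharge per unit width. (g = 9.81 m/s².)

For a rectangular channel the momentum equation gives q² = ½·g·y₁·y₂·(y₁ + y₂) = ½×9.81×0.482×3.37×3.85 = 30.7.
q = √30.7 = 5.54 m²/s.

q = 5.54 m²/s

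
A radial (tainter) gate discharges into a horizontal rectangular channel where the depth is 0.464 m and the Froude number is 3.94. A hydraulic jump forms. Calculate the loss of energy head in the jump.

ΔE = 1.56 m

Fr₁ = 3.94 (given).
Bélanger equation: y₂/y₁ = ½[√(1 + 8Fr₁²) − 1] = ½[√125.2 − 1] = 5.09.
y₂ = 5.09 × 0.464 = 2.36 m.
Head loss: ΔE = (y₂ − y₁)³/(4y₁y₂) = (2.36 − 0.464)³/(4×0.464×2.36) = 6.86/4.39 = 1.56 m.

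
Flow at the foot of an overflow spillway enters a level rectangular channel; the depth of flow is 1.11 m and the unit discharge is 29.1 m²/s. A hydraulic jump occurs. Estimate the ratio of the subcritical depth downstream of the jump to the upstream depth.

V₁ = q/y₁ = 29.1/1.11 = 26.2 m/s. Fr₁ = V₁/√(g·y₁) = 26.2/√(9.81×1.11) = 7.94.
Sequent-depth ratio: y₂/y₁ = ½[√(1 + 8Fr₁²) − 1] = ½[√505.9 − 1] = 10.7.

y₂/y₁ = 10.7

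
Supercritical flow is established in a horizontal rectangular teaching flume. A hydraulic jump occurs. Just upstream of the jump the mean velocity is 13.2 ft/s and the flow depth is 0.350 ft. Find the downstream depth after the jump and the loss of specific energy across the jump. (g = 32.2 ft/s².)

Fr₁ = V₁/√(g·y₁) = 13.2/√(32.2×0.350) = 3.93.
From the momentum equation for a rectangular channel, y₂/y₁ = ½[√(1 + 8Fr₁²) − 1] = ½[√124.7 − 1] = 5.08.
y₂ = 5.08 × 0.350 = 1.78 ft.
q = V₁·y₁ = 13.2 × 0.350 = 4.62 ft²/s. V₂ = q/y₂ = 4.62/1.78 = 2.60 ft/s. E₁ = y₁ + V₁²/2g = 3.06 ft; E₂ = y₂ + V₂²/2g = 1.88 ft. ΔE = E₁ − E₂ = 1.17 ft.

y₂ = 1.78 ft; ΔE = 1.17 ft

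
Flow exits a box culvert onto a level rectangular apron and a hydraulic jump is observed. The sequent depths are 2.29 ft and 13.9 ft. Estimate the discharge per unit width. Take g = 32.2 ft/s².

q = 91.1 ft²/s

For a rectangular channel the momentum equation gives q² = ½·g·y₁·y₂·(y₁ + y₂) = ½×32.2×2.29×13.9×16.2 = 8297.
q = √8297 = 91.1 ft²/s.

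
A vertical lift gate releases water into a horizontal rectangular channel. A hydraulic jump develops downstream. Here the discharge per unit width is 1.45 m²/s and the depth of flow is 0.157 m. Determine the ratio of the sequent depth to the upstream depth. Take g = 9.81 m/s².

y₂/y₁ = 10.0

V₁ = q/y₁ = 1.45/0.157 = 9.24 m/s. Fr₁ = V₁/√(g·y₁) = 9.24/√(9.81×0.157) = 7.44.
Bélanger equation: y₂/y₁ = ½[√(1 + 8Fr₁²) − 1] = ½[√444.1 − 1] = 10.0.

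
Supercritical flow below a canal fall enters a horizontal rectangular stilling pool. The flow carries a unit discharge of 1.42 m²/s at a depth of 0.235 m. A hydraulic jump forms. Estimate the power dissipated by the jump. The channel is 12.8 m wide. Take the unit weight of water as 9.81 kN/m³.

P = 145 kW

V₁ = q/y₁ = 1.42/0.235 = 6.04 m/s. Fr₁ = V₁/√(g·y₁) = 6.04/√(9.81×0.235) = 3.98.
Bélanger equation: y₂/y₁ = ½[√(1 + 8Fr₁²) − 1] = ½[√127.7 − 1] = 5.15.
y₂ = 5.15 × 0.235 = 1.21 m.
Head loss: ΔE = (y₂ − y₁)³/(4y₁y₂) = (1.21 − 0.235)³/(4×0.235×1.21) = 0.928/1.14 = 0.815 m.
Q = q·b = 1.42 × 12.8 = 18.2 m³/s. P = γ·Q·ΔE = 9.81 × 18.2 × 0.815 = 145 kW.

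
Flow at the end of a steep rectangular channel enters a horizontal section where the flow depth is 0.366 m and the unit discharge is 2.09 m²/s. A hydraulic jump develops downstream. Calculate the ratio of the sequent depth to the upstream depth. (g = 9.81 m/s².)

V₁ = q/y₁ = 2.09/0.366 = 5.71 m/s. Fr₁ = V₁/√(g·y₁) = 5.71/√(9.81×0.366) = 3.01.
From the momentum equation for a rectangular channel, y₂/y₁ = ½[√(1 + 8Fr₁²) − 1] = ½[√73.66 − 1] = 3.79.

y₂/y₁ = 3.79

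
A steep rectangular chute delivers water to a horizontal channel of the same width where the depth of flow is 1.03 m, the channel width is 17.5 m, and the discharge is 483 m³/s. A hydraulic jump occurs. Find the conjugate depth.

q = Q/b = 483/17.5 = 27.6 m²/s; V₁ = q/y₁ = 26.8 m/s. Fr₁ = V₁/√(g·y₁) = 8.43.
Conjugate-depth relation: y₂/y₁ = ½[√(1 + 8Fr₁²) − 1] = ½[√569.5 − 1] = 11.4.
y₂ = 11.4 × 1.03 = 11.8 m.

y₂ = 11.8 m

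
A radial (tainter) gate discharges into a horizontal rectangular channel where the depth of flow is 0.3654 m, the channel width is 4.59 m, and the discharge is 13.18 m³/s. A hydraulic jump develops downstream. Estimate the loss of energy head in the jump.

ΔE = 1.435 m

q = Q/b = 13.18/4.59 = 2.871 m²/s; V₁ = q/y₁ = 7.858 m/s. Fr₁ = V₁/√(g·y₁) = 4.151.
Bélanger equation: y₂/y₁ = ½[√(1 + 8Fr₁²) − 1] = ½[√138.82 − 1] = 5.391.
y₂ = 5.391 × 0.3654 = 1.970 m.
Head loss: ΔE = (y₂ − y₁)³/(4y₁y₂) = (1.970 − 0.3654)³/(4×0.3654×1.970) = 4.131/2.879 = 1.435 m.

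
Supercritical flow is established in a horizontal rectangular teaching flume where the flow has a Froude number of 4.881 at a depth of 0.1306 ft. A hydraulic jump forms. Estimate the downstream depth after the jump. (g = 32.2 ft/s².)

Fr₁ = 4.881 (given).
From the momentum equation for a rectangular channel, y₂/y₁ = ½[√(1 + 8Fr₁²) − 1] = ½[√191.59 − 1] = 6.421.
y₂ = 6.421 × 0.1306 = 0.8386 ft.

y₂ = 0.8386 ft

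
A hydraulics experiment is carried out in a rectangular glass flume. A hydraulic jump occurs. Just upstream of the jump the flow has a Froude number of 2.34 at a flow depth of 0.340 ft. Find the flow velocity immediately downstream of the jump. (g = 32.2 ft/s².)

Fr₁ = 2.34 (given).
Sequent-depth ratio: y₂/y₁ = ½[√(1 + 8Fr₁²) − 1] = ½[√44.80 − 1] = 2.85.
y₂ = 2.85 × 0.340 = 0.968 ft.
V₁ = Fr₁·√(g·y₁) = 2.34×√(32.2×0.340) = 7.74 ft/s; q = V₁·y₁ = 2.63 ft²/s.
V₂ = q/y₂ = 2.63/0.968 = 2.72 ft/s.

V₂ = 2.72 ft/s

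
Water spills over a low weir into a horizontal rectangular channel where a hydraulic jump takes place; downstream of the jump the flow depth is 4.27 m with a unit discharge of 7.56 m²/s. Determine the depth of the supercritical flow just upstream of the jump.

V₂ = q/y₂ = 7.56/4.27 = 1.77 m/s; Fr₂ = V₂/√(g·y₂) = 0.274.
The Bélanger relation is symmetric: y₁/y₂ = ½[√(1 + 8Fr₂²) − 1] = ½[√1.599 − 1] = 0.132.
y₁ = 0.132 × 4.27 = 0.564 m.

y₁ = 0.564 m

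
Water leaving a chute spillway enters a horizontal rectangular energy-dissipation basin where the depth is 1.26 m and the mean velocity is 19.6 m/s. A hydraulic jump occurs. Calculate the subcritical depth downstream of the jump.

y₂ = 9.32 m

Fr₁ = V₁/√(g·y₁) = 19.6/√(9.81×1.26) = 5.57.
Conjugate-depth relation: y₂/y₁ = ½[√(1 + 8Fr₁²) − 1] = ½[√249.6 − 1] = 7.40.
y₂ = 7.40 × 1.26 = 9.32 m.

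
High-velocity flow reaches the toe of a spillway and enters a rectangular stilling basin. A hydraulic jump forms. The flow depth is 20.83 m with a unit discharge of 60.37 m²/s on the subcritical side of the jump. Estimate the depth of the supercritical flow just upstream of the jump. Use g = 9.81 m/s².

y₁ = 1.591 m

V₂ = q/y₂ = 60.37/20.83 = 2.898 m/s; Fr₂ = V₂/√(g·y₂) = 0.2027.
The Bélanger relation is symmetric: y₁/y₂ = ½[√(1 + 8Fr₂²) − 1] = ½[√1.3288 − 1] = 0.07638.
y₁ = 0.07638 × 20.83 = 1.591 m.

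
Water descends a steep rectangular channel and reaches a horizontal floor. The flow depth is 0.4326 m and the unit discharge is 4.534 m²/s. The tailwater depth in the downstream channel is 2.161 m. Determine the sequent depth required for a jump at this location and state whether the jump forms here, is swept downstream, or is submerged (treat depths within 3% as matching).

y₂ = 2.904 m; the jump is swept downstream

V₁ = q/y₁ = 4.534/0.4326 = 10.48 m/s. Fr₁ = V₁/√(g·y₁) = 10.48/√(9.81×0.4326) = 5.088.
Sequent-depth ratio: y₂/y₁ = ½[√(1 + 8Fr₁²) − 1] = ½[√208.07 − 1] = 6.712.
y₂ = 6.712 × 0.4326 = 2.904 m.
Tailwater y_tw = 2.161 m: y_tw < y₂, so the jump is swept downstream.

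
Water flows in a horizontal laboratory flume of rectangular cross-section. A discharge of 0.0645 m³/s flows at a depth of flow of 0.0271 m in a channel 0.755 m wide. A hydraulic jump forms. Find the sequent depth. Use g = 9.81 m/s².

q = Q/b = 0.0645/0.755 = 0.0854 m²/s; V₁ = q/y₁ = 3.15 m/s. Fr₁ = V₁/√(g·y₁) = 6.11.
Bélanger equation: y₂/y₁ = ½[√(1 + 8Fr₁²) − 1] = ½[√300.0 − 1] = 8.16.
y₂ = 8.16 × 0.0271 = 0.221 m.

y₂ = 0.221 m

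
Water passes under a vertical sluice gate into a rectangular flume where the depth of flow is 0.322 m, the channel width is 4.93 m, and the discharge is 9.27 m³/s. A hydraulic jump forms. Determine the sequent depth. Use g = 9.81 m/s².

q = Q/b = 9.27/4.93 = 1.88 m²/s; V₁ = q/y₁ = 5.84 m/s. Fr₁ = V₁/√(g·y₁) = 3.29.
Bélanger equation: y₂/y₁ = ½[√(1 + 8Fr₁²) − 1] = ½[√87.36 − 1] = 4.17.
y₂ = 4.17 × 0.322 = 1.34 m.

y₂ = 1.34 m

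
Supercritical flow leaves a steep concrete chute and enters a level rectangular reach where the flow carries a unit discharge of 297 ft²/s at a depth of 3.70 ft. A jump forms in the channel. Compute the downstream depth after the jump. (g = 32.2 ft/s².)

V₁ = q/y₁ = 297/3.70 = 80.3 ft/s. Fr₁ = V₁/√(g·y₁) = 80.3/√(32.2×3.70) = 7.35.
From the momentum equation for a rectangular channel, y₂/y₁ = ½[√(1 + 8Fr₁²) − 1] = ½[√433.7 − 1] = 9.91.
y₂ = 9.91 × 3.70 = 36.7 ft.

y₂ = 36.7 ft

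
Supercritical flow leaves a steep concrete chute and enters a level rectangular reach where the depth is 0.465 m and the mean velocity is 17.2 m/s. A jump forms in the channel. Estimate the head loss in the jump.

Fr₁ = V₁/√(g·y₁) = 17.2/√(9.81×0.465) = 8.05.
Bélanger equation: y₂/y₁ = ½[√(1 + 8Fr₁²) − 1] = ½[√519.8 − 1] = 10.9.
y₂ = 10.9 × 0.465 = 5.07 m.
q = V₁·y₁ = 17.2 × 0.465 = 8.00 m²/s. V₂ = q/y₂ = 8.00/5.07 = 1.58 m/s. E₁ = y₁ + V₁²/2g = 15.5 m; E₂ = y₂ + V₂²/2g = 5.20 m. ΔE = E₁ − E₂ = 10.3 m.

ΔE = 10.3 m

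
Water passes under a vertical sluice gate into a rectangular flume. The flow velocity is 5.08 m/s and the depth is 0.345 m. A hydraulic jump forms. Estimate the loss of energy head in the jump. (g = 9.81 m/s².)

Fr₁ = V₁/√(g·y₁) = 5.08/√(9.81×0.345) = 2.76.
From the momentum equation for a rectangular channel, y₂/y₁ = ½[√(1 + 8Fr₁²) − 1] = ½[√62.00 − 1] = 3.44.
y₂ = 3.44 × 0.345 = 1.19 m.
q = V₁·y₁ = 5.08 × 0.345 = 1.75 m²/s. V₂ = q/y₂ = 1.75/1.19 = 1.48 m/s. E₁ = y₁ + V₁²/2g = 1.66 m; E₂ = y₂ + V₂²/2g = 1.30 m. ΔE = E₁ − E₂ = 0.363 m.

ΔE = 0.363 m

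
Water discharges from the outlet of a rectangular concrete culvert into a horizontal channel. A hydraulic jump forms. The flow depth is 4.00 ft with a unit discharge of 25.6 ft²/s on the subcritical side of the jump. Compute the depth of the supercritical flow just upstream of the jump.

y₁ = 1.77 ft

V₂ = q/y₂ = 25.6/4.00 = 6.40 ft/s; Fr₂ = V₂/√(g·y₂) = 0.564.
Applying the sequent-depth relation in reverse, y₁/y₂ = ½[√(1 + 8Fr₂²) − 1] = ½[√3.544 − 1] = 0.441.
y₁ = 0.441 × 4.00 = 1.77 ft.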